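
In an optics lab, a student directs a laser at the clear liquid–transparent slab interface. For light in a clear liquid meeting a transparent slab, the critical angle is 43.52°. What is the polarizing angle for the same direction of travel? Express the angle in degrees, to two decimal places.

θ_B ≈ 34.55°

n₂/n₁ = sin θ_c = sin 43.52° = 0.6886.
tan θ_B equals the same ratio, so θ_B = arctan(0.6886) = 34.55°.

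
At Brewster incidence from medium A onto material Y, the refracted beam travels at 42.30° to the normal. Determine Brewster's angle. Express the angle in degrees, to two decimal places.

θ_B ≈ 47.70°

Brewster's condition makes the reflected and refracted beams perpendicular: θ_B + θ_t = 90°.
So θ_B = 90° − θ_t = 90° − 42.30° = 47.70°.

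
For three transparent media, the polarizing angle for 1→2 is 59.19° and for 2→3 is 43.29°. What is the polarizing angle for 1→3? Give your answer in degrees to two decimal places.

θ_B ≈ 57.66°

tan θ_B(1→2) = n₂/n₁ = tan 59.19° = 1.6769.
tan θ_B(2→3) = n₃/n₂ = tan 43.29° = 0.9420.
So n₃/n₁ = (n₂/n₁)(n₃/n₂) = 1.6769 × 0.9420 = 1.5796.
θ_B(1→3) = arctan(1.5796) = 57.66°.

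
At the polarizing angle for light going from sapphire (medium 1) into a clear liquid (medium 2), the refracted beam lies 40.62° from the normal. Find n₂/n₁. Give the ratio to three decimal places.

θ_B + θ_t = 90°, so θ_B = 90° − 40.62° = 49.38°.
Then n₂/n₁ = tan θ_B = tan 49.38° = 1.166.

n₂/n₁ ≈ 1.166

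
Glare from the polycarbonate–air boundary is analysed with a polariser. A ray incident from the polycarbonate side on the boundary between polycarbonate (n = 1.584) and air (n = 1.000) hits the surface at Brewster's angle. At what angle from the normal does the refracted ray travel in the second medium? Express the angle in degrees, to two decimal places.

θ_t ≈ 57.74°

First find Brewster's angle: tan θ_B = 1.000/1.584 = 0.6313, giving θ_B = 32.26°.
At Brewster's angle the reflected and refracted rays are perpendicular, so θ_t = 90° − θ_B = 90° − 32.26° = 57.74°.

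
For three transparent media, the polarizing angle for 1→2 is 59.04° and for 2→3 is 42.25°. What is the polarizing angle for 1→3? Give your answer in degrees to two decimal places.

θ_B ≈ 56.56°

n₂/n₁ = tan 59.04° = 1.6669 and n₃/n₂ = tan 42.25° = 0.9083.
n₃/n₁ = 1.5141. Then tan θ_B(1→3) = n₃/n₁, so θ_B(1→3) = arctan(1.5141) = 56.56°.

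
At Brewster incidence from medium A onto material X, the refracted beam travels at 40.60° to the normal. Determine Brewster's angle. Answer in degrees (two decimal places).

Since the reflected and refracted rays are at right angles at the polarizing angle, θ_B + θ_t = 90°.
θ_B = 90° − 40.60° = 49.40°.

θ_B ≈ 49.40°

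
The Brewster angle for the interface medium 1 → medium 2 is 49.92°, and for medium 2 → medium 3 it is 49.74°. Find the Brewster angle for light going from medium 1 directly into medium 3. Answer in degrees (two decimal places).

n₂/n₁ = tan 49.92° = 1.1884 and n₃/n₂ = tan 49.74° = 1.1808.
n₃/n₁ = 1.4033. Then tan θ_B(1→3) = n₃/n₁, so θ_B(1→3) = arctan(1.4033) = 54.53°.

θ_B ≈ 54.53°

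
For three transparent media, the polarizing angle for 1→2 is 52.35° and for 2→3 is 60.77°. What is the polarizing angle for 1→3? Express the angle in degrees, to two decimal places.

θ_B ≈ 66.65°

n₂/n₁ = tan 52.35° = 1.2962 and n₃/n₂ = tan 60.77° = 1.7871.
n₃/n₁ = 2.3164. Then tan θ_B(1→3) = n₃/n₁, so θ_B(1→3) = arctan(2.3164) = 66.65°.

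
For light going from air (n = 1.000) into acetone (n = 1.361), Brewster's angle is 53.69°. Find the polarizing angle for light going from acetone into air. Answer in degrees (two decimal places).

The two Brewster angles are complementary: θ_B' = 90° − θ_B = 90° − 53.69° = 36.31°.

θ_B' ≈ 36.31°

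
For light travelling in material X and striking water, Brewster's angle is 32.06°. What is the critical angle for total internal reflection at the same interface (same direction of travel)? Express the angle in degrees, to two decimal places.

θ_c ≈ 38.78°

From Brewster, n₂/n₁ = tan θ_B = tan 32.06° = 0.6263.
Then sin θ_c = n₂/n₁ = 0.6263, so θ_c = arcsin 0.6263 = 38.78°.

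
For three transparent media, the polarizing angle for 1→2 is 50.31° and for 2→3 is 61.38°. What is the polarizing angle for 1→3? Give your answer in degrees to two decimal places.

θ_B ≈ 65.64°

Each Brewster angle gives a ratio: n₂/n₁ = tan 50.31° = 1.2049, n₃/n₂ = tan 61.38° = 1.8326.
Multiplying, n₃/n₁ = 1.2049 × 1.8326 = 2.2082, and θ_B(1→3) = arctan 2.2082 = 65.64°.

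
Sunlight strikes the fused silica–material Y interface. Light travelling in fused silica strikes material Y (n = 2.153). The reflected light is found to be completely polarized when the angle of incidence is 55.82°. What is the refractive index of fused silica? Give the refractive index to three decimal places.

Full polarization of the reflected beam means tan θ_B = n₂/n₁, where n₁ is the incident medium (fused silica).
n₁ = n₂ / tan θ_B = 2.153 / tan 55.82° = 1.462.

n ≈ 1.462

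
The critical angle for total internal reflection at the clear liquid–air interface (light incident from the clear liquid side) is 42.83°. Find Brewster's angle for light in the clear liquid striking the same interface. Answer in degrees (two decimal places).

sin θ_c = n₂/n₁, so n₂/n₁ = sin 42.83° = 0.6798.
Brewster: tan θ_B = n₂/n₁ = 0.6798.
θ_B = arctan(0.6798) = 34.21°.

θ_B ≈ 34.21°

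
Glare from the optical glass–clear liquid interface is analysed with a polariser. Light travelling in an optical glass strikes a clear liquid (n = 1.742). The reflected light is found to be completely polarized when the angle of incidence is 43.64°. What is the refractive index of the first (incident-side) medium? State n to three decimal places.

n ≈ 1.827

At the Brewster angle, tan θ_B = n₂/n₁ with n₁ on the incident side (an optical glass) and n₂ on the transmitted side (a clear liquid).
n₁ = n₂ / tan θ_B = 1.742 / tan 43.64° = 1.827.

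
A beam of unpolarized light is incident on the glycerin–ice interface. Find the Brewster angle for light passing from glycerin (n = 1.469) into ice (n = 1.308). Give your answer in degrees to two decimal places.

tan θ_B = n₂/n₁ = 1.308/1.469 = 0.8904.
θ_B = arctan(0.8904) = 41.68°.

θ_B ≈ 41.68°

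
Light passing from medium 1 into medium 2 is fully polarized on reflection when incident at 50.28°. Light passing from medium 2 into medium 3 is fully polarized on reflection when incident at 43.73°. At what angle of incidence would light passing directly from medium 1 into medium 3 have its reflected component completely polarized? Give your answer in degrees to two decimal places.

tan θ_B(1→2) = n₂/n₁ = tan 50.28° = 1.2037.
tan θ_B(2→3) = n₃/n₂ = tan 43.73° = 0.9566.
Multiplying, n₃/n₁ = 1.2037 × 0.9566 = 1.1514, and θ_B(1→3) = arctan 1.1514 = 49.03°.

θ_B ≈ 49.03°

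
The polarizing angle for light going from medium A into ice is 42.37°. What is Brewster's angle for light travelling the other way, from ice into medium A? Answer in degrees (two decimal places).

θ_B' ≈ 47.63°

Reversing the direction swaps n₁ and n₂, so tan θ_B' = 1/tan θ_B and θ_B' = 90° − θ_B.
Hence θ_B' = 90° − 42.37° = 47.63°.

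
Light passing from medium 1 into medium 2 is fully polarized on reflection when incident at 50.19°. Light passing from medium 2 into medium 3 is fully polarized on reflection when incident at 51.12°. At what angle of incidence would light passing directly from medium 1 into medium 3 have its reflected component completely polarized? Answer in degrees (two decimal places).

Each Brewster angle gives a ratio: n₂/n₁ = tan 50.19° = 1.1998, n₃/n₂ = tan 51.12° = 1.2402.
Multiplying, n₃/n₁ = 1.1998 × 1.2402 = 1.4880, and θ_B(1→3) = arctan 1.4880 = 56.10°.

θ_B ≈ 56.10°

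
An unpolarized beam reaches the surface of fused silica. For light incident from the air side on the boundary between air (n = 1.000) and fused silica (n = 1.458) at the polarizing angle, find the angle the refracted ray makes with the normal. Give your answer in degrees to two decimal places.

θ_t ≈ 34.45°

tan θ_B = n₂/n₁ = 1.458/1.000 = 1.4580, so θ_B = 55.55°.
The refracted ray is perpendicular to the reflected ray, so θ_t = 90° − θ_B = 34.45°.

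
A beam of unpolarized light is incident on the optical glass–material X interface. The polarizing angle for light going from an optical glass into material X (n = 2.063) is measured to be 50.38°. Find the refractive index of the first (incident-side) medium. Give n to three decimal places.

n ≈ 1.708

At the polarizing angle, tan θ_B = n₂/n₁ with n₁ on the incident side (an optical glass) and n₂ on the transmitted side (material X).
n₁ = n₂ / tan θ_B = 2.063 / tan 50.38° = 1.708.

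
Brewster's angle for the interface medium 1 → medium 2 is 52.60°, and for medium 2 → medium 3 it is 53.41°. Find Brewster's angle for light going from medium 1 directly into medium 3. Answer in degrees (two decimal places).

θ_B ≈ 60.42°

n₂/n₁ = tan 52.60° = 1.3079 and n₃/n₂ = tan 53.41° = 1.3470.
n₃/n₁ = 1.7618. Then tan θ_B(1→3) = n₃/n₁, so θ_B(1→3) = arctan(1.7618) = 60.42°.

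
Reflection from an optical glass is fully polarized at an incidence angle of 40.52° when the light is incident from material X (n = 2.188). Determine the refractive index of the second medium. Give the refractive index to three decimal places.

At Brewster's angle, tan θ_B = n₂/n₁ with n₁ on the incident side (material X) and n₂ on the transmitted side (an optical glass).
n₂ = n₁ tan θ_B = 2.188 × tan 40.52° = 1.870.

n ≈ 1.870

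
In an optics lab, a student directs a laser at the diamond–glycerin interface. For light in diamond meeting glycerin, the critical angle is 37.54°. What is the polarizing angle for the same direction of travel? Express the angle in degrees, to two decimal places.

θ_B ≈ 31.35°

sin θ_c = n₂/n₁, so n₂/n₁ = sin 37.54° = 0.6093.
Brewster: tan θ_B = n₂/n₁ = 0.6093.
θ_B = arctan(0.6093) = 31.35°.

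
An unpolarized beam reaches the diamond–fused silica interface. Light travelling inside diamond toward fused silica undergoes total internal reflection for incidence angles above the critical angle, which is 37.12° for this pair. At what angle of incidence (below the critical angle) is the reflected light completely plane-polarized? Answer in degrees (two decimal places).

sin θ_c = n₂/n₁, so n₂/n₁ = sin 37.12° = 0.6035.
Brewster: tan θ_B = n₂/n₁ = 0.6035.
θ_B = arctan(0.6035) = 31.11°.

θ_B ≈ 31.11°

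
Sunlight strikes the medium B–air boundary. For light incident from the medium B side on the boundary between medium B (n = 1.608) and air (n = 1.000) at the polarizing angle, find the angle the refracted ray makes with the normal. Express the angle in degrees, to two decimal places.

θ_t ≈ 58.12°

First find Brewster's angle: tan θ_B = 1.000/1.608 = 0.6219, giving θ_B = 31.88°.
The refracted ray is perpendicular to the reflected ray, so θ_t = 90° − θ_B = 58.12°.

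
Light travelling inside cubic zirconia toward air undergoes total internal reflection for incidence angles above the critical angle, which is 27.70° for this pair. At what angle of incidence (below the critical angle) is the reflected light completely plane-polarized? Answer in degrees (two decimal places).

θ_B ≈ 24.93°

At the critical angle sin θ_c = n₂/n₁, giving n₂/n₁ = sin 27.70° = 0.4648.
Then tan θ_B = n₂/n₁ = 0.4648, so θ_B = arctan 0.4648 = 24.93°.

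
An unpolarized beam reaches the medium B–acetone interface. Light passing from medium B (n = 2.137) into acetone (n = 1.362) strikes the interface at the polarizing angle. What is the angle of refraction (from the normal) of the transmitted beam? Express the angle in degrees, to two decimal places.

θ_t ≈ 57.49°

tan θ_B = n₂/n₁ = 1.362/2.137 = 0.6373, so θ_B = 32.51°.
Since θ_B + θ_t = 90° at Brewster incidence, θ_t = 90° − 32.51° = 57.49°.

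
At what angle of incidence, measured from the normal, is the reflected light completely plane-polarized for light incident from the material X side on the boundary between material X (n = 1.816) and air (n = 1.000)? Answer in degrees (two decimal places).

tan θ_B = n₂/n₁ = 1.000/1.816 = 0.5507.
So θ_B = arctan 0.5507 = 28.84°.

θ_B ≈ 28.84°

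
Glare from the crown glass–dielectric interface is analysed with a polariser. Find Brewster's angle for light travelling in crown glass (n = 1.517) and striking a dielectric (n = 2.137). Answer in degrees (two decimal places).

The reflected p-component vanishes when tan θ_B = n₂/n₁.
tan θ_B = n₂/n₁ = 2.137/1.517 = 1.4087.
So θ_B = arctan 1.4087 = 54.63°.

θ_B ≈ 54.63°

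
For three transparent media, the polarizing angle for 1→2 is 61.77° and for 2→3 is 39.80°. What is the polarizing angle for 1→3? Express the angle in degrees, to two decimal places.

θ_B ≈ 57.20°

tan θ_B(1→2) = n₂/n₁ = tan 61.77° = 1.8626.
tan θ_B(2→3) = n₃/n₂ = tan 39.80° = 0.8332.
So n₃/n₁ = (n₂/n₁)(n₃/n₂) = 1.8626 × 0.8332 = 1.5519.
θ_B(1→3) = arctan(1.5519) = 57.20°.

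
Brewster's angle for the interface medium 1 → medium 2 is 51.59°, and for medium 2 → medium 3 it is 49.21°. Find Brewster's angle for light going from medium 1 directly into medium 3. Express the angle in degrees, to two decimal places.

n₂/n₁ = tan 51.59° = 1.2612 and n₃/n₂ = tan 49.21° = 1.1589.
n₃/n₁ = 1.4617. Then tan θ_B(1→3) = n₃/n₁, so θ_B(1→3) = arctan(1.4617) = 55.62°.

θ_B ≈ 55.62°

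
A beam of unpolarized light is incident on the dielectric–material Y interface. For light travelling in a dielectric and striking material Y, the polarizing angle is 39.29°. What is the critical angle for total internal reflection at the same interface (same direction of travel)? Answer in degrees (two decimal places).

θ_c ≈ 54.90°

tan θ_B = n₂/n₁ = tan 39.29° = 0.8182.
Total internal reflection: sin θ_c = n₂/n₁ = 0.8182.
θ_c = arcsin(0.8182) = 54.90°.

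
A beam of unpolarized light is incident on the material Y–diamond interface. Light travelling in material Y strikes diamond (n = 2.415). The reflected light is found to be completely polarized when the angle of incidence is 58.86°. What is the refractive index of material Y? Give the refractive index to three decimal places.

n ≈ 1.459

Full polarization of the reflected beam means tan θ_B = n₂/n₁, where n₁ is the incident medium (material Y).
n₁ = n₂ / tan θ_B = 2.415 / tan 58.86° = 1.459.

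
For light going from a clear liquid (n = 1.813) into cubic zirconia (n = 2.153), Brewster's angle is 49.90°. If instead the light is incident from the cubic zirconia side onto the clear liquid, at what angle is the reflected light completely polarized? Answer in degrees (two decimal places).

The two Brewster angles are complementary: θ_B' = 90° − θ_B = 90° − 49.90° = 40.10°.

θ_B' ≈ 40.10°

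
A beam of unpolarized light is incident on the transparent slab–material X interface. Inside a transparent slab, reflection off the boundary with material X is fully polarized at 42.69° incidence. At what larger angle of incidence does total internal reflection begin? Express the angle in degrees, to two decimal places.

From Brewster, n₂/n₁ = tan θ_B = tan 42.69° = 0.9225.
Then sin θ_c = n₂/n₁ = 0.9225, so θ_c = arcsin 0.9225 = 67.29°.

θ_c ≈ 67.29°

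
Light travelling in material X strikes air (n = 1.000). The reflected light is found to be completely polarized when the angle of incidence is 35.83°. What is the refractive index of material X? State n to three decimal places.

n ≈ 1.385

Full polarization of the reflected beam means tan θ_B = n₂/n₁, where n₁ is the incident medium (material X).
n₁ = n₂ / tan θ_B = 1.000 / tan 35.83° = 1.385.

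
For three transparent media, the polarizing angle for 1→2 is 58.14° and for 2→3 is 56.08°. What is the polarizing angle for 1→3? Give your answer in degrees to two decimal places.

tan θ_B(1→2) = n₂/n₁ = tan 58.14° = 1.6091.
tan θ_B(2→3) = n₃/n₂ = tan 56.08° = 1.4870.
n₃/n₁ = 2.3927. Then tan θ_B(1→3) = n₃/n₁, so θ_B(1→3) = arctan(2.3927) = 67.32°.

θ_B ≈ 67.32°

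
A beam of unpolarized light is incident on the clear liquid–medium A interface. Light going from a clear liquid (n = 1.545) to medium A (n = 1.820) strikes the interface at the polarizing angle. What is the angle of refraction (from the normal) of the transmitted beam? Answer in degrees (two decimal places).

θ_t ≈ 40.33°

tan θ_B = n₂/n₁ = 1.820/1.545 = 1.1780, so θ_B = 49.67°.
Since θ_B + θ_t = 90° at Brewster incidence, θ_t = 90° − 49.67° = 40.33°.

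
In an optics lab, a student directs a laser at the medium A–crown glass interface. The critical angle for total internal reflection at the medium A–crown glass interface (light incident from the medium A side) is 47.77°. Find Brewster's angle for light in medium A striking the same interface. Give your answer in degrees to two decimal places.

At the critical angle sin θ_c = n₂/n₁, giving n₂/n₁ = sin 47.77° = 0.7405.
Then tan θ_B = n₂/n₁ = 0.7405, so θ_B = arctan 0.7405 = 36.52°.

θ_B ≈ 36.52°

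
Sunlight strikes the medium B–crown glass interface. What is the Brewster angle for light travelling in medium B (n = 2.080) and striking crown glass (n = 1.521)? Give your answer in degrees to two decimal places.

θ_B ≈ 36.18°

Brewster's condition: tan θ_B = n₂/n₁ = 1.521/2.080 = 0.7312.
θ_B = arctan(0.7312) = 36.18°.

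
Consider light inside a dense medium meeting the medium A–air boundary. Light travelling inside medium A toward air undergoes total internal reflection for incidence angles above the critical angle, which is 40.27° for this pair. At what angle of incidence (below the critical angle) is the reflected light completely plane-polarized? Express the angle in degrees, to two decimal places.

n₂/n₁ = sin θ_c = sin 40.27° = 0.6464.
tan θ_B equals the same ratio, so θ_B = arctan(0.6464) = 32.88°.

θ_B ≈ 32.88°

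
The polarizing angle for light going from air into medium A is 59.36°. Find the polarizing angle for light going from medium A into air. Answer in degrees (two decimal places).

θ_B' ≈ 30.64°

Reversing the direction swaps n₁ and n₂, so tan θ_B' = 1/tan θ_B and θ_B' = 90° − θ_B.
Hence θ_B' = 90° − 59.36° = 30.64°.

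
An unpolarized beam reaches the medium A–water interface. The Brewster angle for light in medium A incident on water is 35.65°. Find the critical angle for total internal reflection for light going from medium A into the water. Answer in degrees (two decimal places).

n₂/n₁ = tan 35.65° = 0.7173; the critical angle satisfies sin θ_c = n₂/n₁.
θ_c = arcsin(0.7173) = 45.83°.

θ_c ≈ 45.83°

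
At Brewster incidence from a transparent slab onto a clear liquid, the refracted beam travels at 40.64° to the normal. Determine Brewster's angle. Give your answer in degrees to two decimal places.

Since the reflected and refracted rays are at right angles at the polarizing angle, θ_B + θ_t = 90°.
θ_B = 90° − 40.64° = 49.36°.

θ_B ≈ 49.36°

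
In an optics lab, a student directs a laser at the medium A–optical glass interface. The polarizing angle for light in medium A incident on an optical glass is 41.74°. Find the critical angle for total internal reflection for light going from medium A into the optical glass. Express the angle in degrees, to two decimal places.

n₂/n₁ = tan 41.74° = 0.8922; the critical angle satisfies sin θ_c = n₂/n₁.
θ_c = arcsin(0.8922) = 63.15°.

θ_c ≈ 63.15°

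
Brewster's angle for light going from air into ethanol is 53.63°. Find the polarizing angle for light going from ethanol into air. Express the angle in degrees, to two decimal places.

θ_B' ≈ 36.37°

tan θ_B' = n₁/n₂ = 1/tan θ_B, so θ_B' = 90° − θ_B.
θ_B' = 90° − 53.63° = 36.37°.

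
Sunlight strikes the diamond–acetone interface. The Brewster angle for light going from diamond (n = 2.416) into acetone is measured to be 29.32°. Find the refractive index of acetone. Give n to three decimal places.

n ≈ 1.357

Brewster's law: tan θ_B = n₂/n₁ (light incident in diamond, refracted into acetone).
n₂ = n₁ tan θ_B = 2.416 × tan 29.32° = 1.357.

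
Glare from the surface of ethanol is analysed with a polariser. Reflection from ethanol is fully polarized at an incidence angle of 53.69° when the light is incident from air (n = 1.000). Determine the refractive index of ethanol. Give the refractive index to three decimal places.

n ≈ 1.361

Brewster's law: tan θ_B = n₂/n₁ (light incident in air, refracted into ethanol).
n₂ = n₁ tan θ_B = 1.000 × tan 53.69° = 1.361.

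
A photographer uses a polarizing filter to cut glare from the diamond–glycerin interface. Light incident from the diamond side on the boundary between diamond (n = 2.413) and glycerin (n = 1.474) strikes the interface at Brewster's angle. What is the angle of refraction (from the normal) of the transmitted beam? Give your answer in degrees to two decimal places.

θ_B = arctan(n₂/n₁) = arctan(1.474/2.413) = 31.42°.
The refracted ray is perpendicular to the reflected ray, so θ_t = 90° − θ_B = 58.58°.

θ_t ≈ 58.58°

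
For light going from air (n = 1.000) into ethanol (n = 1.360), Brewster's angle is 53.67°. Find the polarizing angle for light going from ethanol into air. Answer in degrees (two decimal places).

θ_B' ≈ 36.33°

tan θ_B' = n₁/n₂ = 1/tan θ_B, so θ_B' = 90° − θ_B.
θ_B' = 90° − 53.67° = 36.33°.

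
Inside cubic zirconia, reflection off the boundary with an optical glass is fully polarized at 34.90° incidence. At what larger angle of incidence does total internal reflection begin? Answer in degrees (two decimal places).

From Brewster, n₂/n₁ = tan θ_B = tan 34.90° = 0.6976.
Then sin θ_c = n₂/n₁ = 0.6976, so θ_c = arcsin 0.6976 = 44.24°.

θ_c ≈ 44.24°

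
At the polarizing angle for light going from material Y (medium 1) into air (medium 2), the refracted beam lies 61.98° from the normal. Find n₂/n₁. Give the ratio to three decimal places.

At Brewster incidence θ_B = 90° − θ_t = 90° − 61.98° = 28.02°.
tan θ_B = n₂/n₁, so n₂/n₁ = tan 28.02° = 0.532.

n₂/n₁ ≈ 0.532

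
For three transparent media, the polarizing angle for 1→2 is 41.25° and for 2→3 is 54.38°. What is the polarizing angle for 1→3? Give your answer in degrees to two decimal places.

Each Brewster angle gives a ratio: n₂/n₁ = tan 41.25° = 0.8770, n₃/n₂ = tan 54.38° = 1.3958.
n₃/n₁ = 1.2240. Then tan θ_B(1→3) = n₃/n₁, so θ_B(1→3) = arctan(1.2240) = 50.75°.

θ_B ≈ 50.75°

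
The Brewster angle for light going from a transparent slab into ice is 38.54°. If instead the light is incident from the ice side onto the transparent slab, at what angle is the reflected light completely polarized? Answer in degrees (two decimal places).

θ_B' ≈ 51.46°

The two Brewster angles are complementary: θ_B' = 90° − θ_B = 90° − 38.54° = 51.46°.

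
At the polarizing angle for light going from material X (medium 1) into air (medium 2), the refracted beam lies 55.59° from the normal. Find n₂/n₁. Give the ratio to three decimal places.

θ_B + θ_t = 90°, so θ_B = 90° − 55.59° = 34.41°.
Then n₂/n₁ = tan θ_B = tan 34.41° = 0.685.

n₂/n₁ ≈ 0.685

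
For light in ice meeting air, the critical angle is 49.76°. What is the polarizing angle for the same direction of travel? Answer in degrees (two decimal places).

θ_B ≈ 37.36°

n₂/n₁ = sin θ_c = sin 49.76° = 0.7633.
tan θ_B equals the same ratio, so θ_B = arctan(0.7633) = 37.36°.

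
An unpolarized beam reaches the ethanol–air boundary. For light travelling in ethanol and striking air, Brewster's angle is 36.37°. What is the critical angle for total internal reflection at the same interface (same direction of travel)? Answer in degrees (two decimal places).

n₂/n₁ = tan 36.37° = 0.7365; the critical angle satisfies sin θ_c = n₂/n₁.
θ_c = arcsin(0.7365) = 47.43°.

θ_c ≈ 47.43°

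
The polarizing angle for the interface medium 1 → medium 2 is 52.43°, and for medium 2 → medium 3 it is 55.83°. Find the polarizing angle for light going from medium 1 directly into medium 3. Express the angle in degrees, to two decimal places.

Each Brewster angle gives a ratio: n₂/n₁ = tan 52.43° = 1.2999, n₃/n₂ = tan 55.83° = 1.4731.
n₃/n₁ = 1.9150. Then tan θ_B(1→3) = n₃/n₁, so θ_B(1→3) = arctan(1.9150) = 62.43°.

θ_B ≈ 62.43°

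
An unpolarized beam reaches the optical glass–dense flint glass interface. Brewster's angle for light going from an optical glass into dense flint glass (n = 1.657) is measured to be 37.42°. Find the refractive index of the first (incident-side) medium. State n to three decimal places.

n ≈ 2.166

At Brewster's angle, tan θ_B = n₂/n₁ with n₁ on the incident side (an optical glass) and n₂ on the transmitted side (dense flint glass).
n₁ = n₂ / tan θ_B = 1.657 / tan 37.42° = 2.166.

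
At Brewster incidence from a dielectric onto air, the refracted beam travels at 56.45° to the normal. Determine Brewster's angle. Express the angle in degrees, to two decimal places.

At Brewster's angle the reflected and refracted rays are perpendicular, so θ_B + θ_t = 90°.
θ_B = 90° − 56.45° = 33.55°.

θ_B ≈ 33.55°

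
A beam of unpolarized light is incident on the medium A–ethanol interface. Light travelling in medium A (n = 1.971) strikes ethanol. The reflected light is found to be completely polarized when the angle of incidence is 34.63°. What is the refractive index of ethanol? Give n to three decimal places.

Brewster's law: tan θ_B = n₂/n₁ (light incident in medium A, refracted into ethanol).
n₂ = n₁ tan θ_B = 1.971 × tan 34.63° = 1.361.

n ≈ 1.361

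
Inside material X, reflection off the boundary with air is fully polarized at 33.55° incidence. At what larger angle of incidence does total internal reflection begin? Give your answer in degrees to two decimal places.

n₂/n₁ = tan 33.55° = 0.6631; the critical angle satisfies sin θ_c = n₂/n₁.
θ_c = arcsin(0.6631) = 41.54°.

θ_c ≈ 41.54°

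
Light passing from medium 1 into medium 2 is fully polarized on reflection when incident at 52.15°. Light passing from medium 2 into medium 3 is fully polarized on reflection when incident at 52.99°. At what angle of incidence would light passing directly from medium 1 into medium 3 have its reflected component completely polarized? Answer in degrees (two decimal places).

tan θ_B(1→2) = n₂/n₁ = tan 52.15° = 1.2869.
tan θ_B(2→3) = n₃/n₂ = tan 52.99° = 1.3266.
Multiplying, n₃/n₁ = 1.2869 × 1.3266 = 1.7071, and θ_B(1→3) = arctan 1.7071 = 59.64°.

θ_B ≈ 59.64°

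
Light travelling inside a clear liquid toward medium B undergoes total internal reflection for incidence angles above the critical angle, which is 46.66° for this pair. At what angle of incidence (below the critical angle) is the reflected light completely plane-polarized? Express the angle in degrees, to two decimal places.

At the critical angle sin θ_c = n₂/n₁, giving n₂/n₁ = sin 46.66° = 0.7273.
Then tan θ_B = n₂/n₁ = 0.7273, so θ_B = arctan 0.7273 = 36.03°.

θ_B ≈ 36.03°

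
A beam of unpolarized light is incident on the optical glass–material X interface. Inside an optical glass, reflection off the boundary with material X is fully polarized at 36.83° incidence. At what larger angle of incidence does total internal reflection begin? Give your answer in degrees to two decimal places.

θ_c ≈ 48.50°

From Brewster, n₂/n₁ = tan θ_B = tan 36.83° = 0.7489.
Then sin θ_c = n₂/n₁ = 0.7489, so θ_c = arcsin 0.7489 = 48.50°.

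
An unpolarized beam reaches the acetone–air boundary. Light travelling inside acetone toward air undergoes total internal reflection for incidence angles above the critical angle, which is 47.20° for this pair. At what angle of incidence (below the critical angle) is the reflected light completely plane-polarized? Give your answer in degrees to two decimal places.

sin θ_c = n₂/n₁, so n₂/n₁ = sin 47.20° = 0.7337.
Brewster: tan θ_B = n₂/n₁ = 0.7337.
θ_B = arctan(0.7337) = 36.27°.

θ_B ≈ 36.27°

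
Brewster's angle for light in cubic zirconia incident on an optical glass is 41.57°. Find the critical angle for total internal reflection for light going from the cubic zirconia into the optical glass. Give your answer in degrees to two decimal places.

θ_c ≈ 62.49°

From Brewster, n₂/n₁ = tan θ_B = tan 41.57° = 0.8869.
Then sin θ_c = n₂/n₁ = 0.8869, so θ_c = arcsin 0.8869 = 62.49°.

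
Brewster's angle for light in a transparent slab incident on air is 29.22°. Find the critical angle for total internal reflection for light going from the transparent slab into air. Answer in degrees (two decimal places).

n₂/n₁ = tan 29.22° = 0.5593; the critical angle satisfies sin θ_c = n₂/n₁.
θ_c = arcsin(0.5593) = 34.01°.

θ_c ≈ 34.01°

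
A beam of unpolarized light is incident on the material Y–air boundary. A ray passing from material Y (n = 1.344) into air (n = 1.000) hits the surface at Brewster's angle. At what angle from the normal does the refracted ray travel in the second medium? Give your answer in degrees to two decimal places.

First find Brewster's angle: tan θ_B = 1.000/1.344 = 0.7440, giving θ_B = 36.65°.
At Brewster's angle the reflected and refracted rays are perpendicular, so θ_t = 90° − θ_B = 90° − 36.65° = 53.35°.

θ_t ≈ 53.35°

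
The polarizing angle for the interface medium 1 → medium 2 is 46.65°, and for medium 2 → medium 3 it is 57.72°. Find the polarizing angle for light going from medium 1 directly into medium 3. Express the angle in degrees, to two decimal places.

θ_B ≈ 59.19°

n₂/n₁ = tan 46.65° = 1.0593 and n₃/n₂ = tan 57.72° = 1.5831.
n₃/n₁ = 1.6770. Then tan θ_B(1→3) = n₃/n₁, so θ_B(1→3) = arctan(1.6770) = 59.19°.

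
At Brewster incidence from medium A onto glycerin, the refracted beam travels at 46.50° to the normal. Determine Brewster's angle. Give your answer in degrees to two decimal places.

θ_B ≈ 43.50°

Brewster's condition makes the reflected and refracted beams perpendicular: θ_B + θ_t = 90°.
θ_B = 90° − 46.50° = 43.50°.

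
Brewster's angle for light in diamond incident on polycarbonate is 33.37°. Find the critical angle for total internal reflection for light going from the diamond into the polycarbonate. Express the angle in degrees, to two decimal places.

From Brewster, n₂/n₁ = tan θ_B = tan 33.37° = 0.6586.
Then sin θ_c = n₂/n₁ = 0.6586, so θ_c = arcsin 0.6586 = 41.20°.

θ_c ≈ 41.20°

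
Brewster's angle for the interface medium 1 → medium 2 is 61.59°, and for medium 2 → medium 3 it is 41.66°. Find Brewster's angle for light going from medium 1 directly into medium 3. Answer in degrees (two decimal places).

tan θ_B(1→2) = n₂/n₁ = tan 61.59° = 1.8487.
tan θ_B(2→3) = n₃/n₂ = tan 41.66° = 0.8897.
So n₃/n₁ = (n₂/n₁)(n₃/n₂) = 1.8487 × 0.8897 = 1.6448.
θ_B(1→3) = arctan(1.6448) = 58.70°.

θ_B ≈ 58.70°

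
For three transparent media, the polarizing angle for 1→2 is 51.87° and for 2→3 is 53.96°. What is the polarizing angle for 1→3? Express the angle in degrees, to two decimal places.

Each Brewster angle gives a ratio: n₂/n₁ = tan 51.87° = 1.2740, n₃/n₂ = tan 53.96° = 1.3744.
So n₃/n₁ = (n₂/n₁)(n₃/n₂) = 1.2740 × 1.3744 = 1.7509.
θ_B(1→3) = arctan(1.7509) = 60.27°.

θ_B ≈ 60.27°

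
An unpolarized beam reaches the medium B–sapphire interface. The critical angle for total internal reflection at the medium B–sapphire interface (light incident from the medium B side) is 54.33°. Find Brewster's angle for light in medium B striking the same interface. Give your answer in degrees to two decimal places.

n₂/n₁ = sin θ_c = sin 54.33° = 0.8124.
tan θ_B equals the same ratio, so θ_B = arctan(0.8124) = 39.09°.

θ_B ≈ 39.09°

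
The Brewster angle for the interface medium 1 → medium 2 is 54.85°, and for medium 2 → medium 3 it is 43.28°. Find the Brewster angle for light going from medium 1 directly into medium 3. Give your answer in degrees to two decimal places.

n₂/n₁ = tan 54.85° = 1.4202 and n₃/n₂ = tan 43.28° = 0.9417.
Multiplying, n₃/n₁ = 1.4202 × 0.9417 = 1.3374, and θ_B(1→3) = arctan 1.3374 = 53.21°.

θ_B ≈ 53.21°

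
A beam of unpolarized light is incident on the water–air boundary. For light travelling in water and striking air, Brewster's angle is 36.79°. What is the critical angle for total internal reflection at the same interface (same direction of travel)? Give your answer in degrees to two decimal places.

θ_c ≈ 48.40°

n₂/n₁ = tan 36.79° = 0.7478; the critical angle satisfies sin θ_c = n₂/n₁.
θ_c = arcsin(0.7478) = 48.40°.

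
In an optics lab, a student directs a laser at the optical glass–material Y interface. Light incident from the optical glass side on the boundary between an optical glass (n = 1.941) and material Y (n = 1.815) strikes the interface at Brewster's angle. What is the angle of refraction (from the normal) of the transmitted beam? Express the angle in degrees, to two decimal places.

tan θ_B = n₂/n₁ = 1.815/1.941 = 0.9351, so θ_B = 43.08°.
Since θ_B + θ_t = 90° at Brewster incidence, θ_t = 90° − 43.08° = 46.92°.

θ_t ≈ 46.92°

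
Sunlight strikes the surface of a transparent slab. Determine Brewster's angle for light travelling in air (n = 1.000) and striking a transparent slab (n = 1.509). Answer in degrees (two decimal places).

The reflected p-component vanishes when tan θ_B = n₂/n₁.
tan θ_B = n₂/n₁ = 1.509/1.000 = 1.5090.
θ_B = arctan(1.5090) = 56.47°.

θ_B ≈ 56.47°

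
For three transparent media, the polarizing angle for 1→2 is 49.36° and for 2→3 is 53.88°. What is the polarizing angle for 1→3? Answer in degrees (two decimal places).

θ_B ≈ 57.94°

Each Brewster angle gives a ratio: n₂/n₁ = tan 49.36° = 1.1651, n₃/n₂ = tan 53.88° = 1.3703.
n₃/n₁ = 1.5965. Then tan θ_B(1→3) = n₃/n₁, so θ_B(1→3) = arctan(1.5965) = 57.94°.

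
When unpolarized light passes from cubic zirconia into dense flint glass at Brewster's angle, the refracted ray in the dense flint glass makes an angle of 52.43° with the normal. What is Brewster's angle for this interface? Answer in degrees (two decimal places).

θ_B ≈ 37.57°

Brewster's condition makes the reflected and refracted beams perpendicular: θ_B + θ_t = 90°.
θ_B = 90° − 52.43° = 37.57°.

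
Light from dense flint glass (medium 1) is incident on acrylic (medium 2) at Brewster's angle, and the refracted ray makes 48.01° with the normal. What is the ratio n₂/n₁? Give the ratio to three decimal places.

n₂/n₁ ≈ 0.900

At Brewster incidence θ_B = 90° − θ_t = 90° − 48.01° = 41.99°.
tan θ_B = n₂/n₁, so n₂/n₁ = tan 41.99° = 0.900.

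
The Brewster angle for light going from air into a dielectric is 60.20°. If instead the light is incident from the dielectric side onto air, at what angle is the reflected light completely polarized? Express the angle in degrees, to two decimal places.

The two Brewster angles are complementary: θ_B' = 90° − θ_B = 90° − 60.20° = 29.80°.

θ_B' ≈ 29.80°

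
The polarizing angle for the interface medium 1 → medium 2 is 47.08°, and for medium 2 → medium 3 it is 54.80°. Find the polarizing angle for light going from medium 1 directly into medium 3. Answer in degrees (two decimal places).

Each Brewster angle gives a ratio: n₂/n₁ = tan 47.08° = 1.0754, n₃/n₂ = tan 54.80° = 1.4176.
Multiplying, n₃/n₁ = 1.0754 × 1.4176 = 1.5244, and θ_B(1→3) = arctan 1.5244 = 56.74°.

θ_B ≈ 56.74°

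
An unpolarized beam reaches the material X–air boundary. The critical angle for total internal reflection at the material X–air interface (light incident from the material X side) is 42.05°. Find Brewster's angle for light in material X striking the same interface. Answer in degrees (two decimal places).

θ_B ≈ 33.81°

sin θ_c = n₂/n₁, so n₂/n₁ = sin 42.05° = 0.6698.
Brewster: tan θ_B = n₂/n₁ = 0.6698.
θ_B = arctan(0.6698) = 33.81°.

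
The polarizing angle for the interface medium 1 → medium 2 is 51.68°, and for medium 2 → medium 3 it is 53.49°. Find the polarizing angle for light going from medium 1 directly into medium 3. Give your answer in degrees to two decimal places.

θ_B ≈ 59.67°

n₂/n₁ = tan 51.68° = 1.2653 and n₃/n₂ = tan 53.49° = 1.3509.
n₃/n₁ = 1.7093. Then tan θ_B(1→3) = n₃/n₁, so θ_B(1→3) = arctan(1.7093) = 59.67°.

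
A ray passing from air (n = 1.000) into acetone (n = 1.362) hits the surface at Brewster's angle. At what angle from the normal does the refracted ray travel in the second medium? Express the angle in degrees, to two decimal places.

θ_B = arctan(n₂/n₁) = arctan(1.362/1.000) = 53.71°.
At Brewster's angle the reflected and refracted rays are perpendicular, so θ_t = 90° − θ_B = 90° − 53.71° = 36.29°.

θ_t ≈ 36.29°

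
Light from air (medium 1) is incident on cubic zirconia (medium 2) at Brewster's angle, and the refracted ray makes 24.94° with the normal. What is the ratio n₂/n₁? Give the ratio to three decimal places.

n₂/n₁ ≈ 2.150

θ_B + θ_t = 90°, so θ_B = 90° − 24.94° = 65.06°.
tan θ_B = n₂/n₁, so n₂/n₁ = tan 65.06° = 2.150.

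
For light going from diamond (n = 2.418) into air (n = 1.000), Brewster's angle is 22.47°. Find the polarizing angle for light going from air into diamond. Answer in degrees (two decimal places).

θ_B' ≈ 67.53°

Reversing the direction swaps n₁ and n₂, so tan θ_B' = 1/tan θ_B and θ_B' = 90° − θ_B.
Hence θ_B' = 90° − 22.47° = 67.53°.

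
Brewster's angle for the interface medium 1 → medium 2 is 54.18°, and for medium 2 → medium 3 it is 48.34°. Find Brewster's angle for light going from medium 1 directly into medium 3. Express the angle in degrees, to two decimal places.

θ_B ≈ 57.29°

n₂/n₁ = tan 54.18° = 1.3855 and n₃/n₂ = tan 48.34° = 1.1240.
Multiplying, n₃/n₁ = 1.3855 × 1.1240 = 1.5573, and θ_B(1→3) = arctan 1.5573 = 57.29°.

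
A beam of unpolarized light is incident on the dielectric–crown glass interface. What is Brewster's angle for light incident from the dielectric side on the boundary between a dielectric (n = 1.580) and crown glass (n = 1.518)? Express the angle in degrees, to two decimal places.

θ_B ≈ 43.85°

Here n₂/n₁ = 1.518/1.580 = 0.9608, and Brewster's law gives tan θ_B = n₂/n₁.
θ_B = arctan(0.9608) = 43.85°.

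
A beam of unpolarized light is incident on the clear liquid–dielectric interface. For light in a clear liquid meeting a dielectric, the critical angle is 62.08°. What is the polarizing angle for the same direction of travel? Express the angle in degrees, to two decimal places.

θ_B ≈ 41.46°

sin θ_c = n₂/n₁, so n₂/n₁ = sin 62.08° = 0.8836.
Brewster: tan θ_B = n₂/n₁ = 0.8836.
θ_B = arctan(0.8836) = 41.46°.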